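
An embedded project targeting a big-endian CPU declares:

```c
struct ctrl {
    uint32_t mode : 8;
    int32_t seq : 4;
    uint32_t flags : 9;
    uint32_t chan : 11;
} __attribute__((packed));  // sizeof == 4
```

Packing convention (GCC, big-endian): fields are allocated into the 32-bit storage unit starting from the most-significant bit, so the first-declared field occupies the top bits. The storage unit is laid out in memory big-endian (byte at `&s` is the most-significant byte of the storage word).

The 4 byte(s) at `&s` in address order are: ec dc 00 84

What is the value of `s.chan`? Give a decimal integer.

132

[0]=0xec [1]=0xdc [2]=0x00 [3]=0x84 (big-endian) → word 0xecdc0084
mode:8 @ bit 24 → (0xecdc0084>>24)&0xff = 0xec
seq:4 @ bit 20 → (0xecdc0084>>20)&0xf = 0xd
flags:9 @ bit 11 → (0xecdc0084>>11)&0x1ff = 0x180
chan:11 @ bit 0 → (0xecdc0084>>0)&0x7ff = 0x84  ←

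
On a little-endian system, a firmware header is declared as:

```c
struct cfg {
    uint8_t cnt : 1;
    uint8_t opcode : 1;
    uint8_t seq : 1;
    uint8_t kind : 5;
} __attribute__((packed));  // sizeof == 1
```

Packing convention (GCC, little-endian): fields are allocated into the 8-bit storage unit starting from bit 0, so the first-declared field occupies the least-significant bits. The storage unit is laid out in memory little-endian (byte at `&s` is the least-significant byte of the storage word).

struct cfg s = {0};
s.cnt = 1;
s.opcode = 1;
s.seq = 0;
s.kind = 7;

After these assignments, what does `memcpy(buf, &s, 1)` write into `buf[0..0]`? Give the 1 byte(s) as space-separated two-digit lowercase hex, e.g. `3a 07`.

3b

cnt (1b) val=1 bits=0x1 at bit 0: 0x01
opcode (1b) val=1 bits=0x1 at bit 1: 0x03
seq (1b) val=0 bits=0x0 at bit 2: 0x03
kind (5b) val=7 bits=0x7 at bit 3: 0x3b
word = 0x3b → little-endian bytes:
  [0]=0x3b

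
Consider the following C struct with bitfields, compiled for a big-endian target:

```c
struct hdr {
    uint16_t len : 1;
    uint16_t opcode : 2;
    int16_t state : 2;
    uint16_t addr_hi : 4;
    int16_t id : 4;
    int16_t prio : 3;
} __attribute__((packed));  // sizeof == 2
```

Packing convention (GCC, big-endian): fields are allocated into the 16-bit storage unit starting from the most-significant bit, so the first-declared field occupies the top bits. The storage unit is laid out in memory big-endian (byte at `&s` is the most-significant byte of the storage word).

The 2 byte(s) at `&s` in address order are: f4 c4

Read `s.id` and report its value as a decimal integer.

-8

[0]=0xf4 [1]=0xc4 (big-endian) → word 0xf4c4
len:1 @ bit 15 → (0xf4c4>>15)&0x1 = 0x1
opcode:2 @ bit 13 → (0xf4c4>>13)&0x3 = 0x3
state:2 @ bit 11 → (0xf4c4>>11)&0x3 = 0x2
addr_hi:4 @ bit 7 → (0xf4c4>>7)&0xf = 0x9
id:4 @ bit 3 → (0xf4c4>>3)&0xf = 0x8  ←
prio:3 @ bit 0 → (0xf4c4>>0)&0x7 = 0x4
id signed 4b, MSB=1: 8 - 16 = -8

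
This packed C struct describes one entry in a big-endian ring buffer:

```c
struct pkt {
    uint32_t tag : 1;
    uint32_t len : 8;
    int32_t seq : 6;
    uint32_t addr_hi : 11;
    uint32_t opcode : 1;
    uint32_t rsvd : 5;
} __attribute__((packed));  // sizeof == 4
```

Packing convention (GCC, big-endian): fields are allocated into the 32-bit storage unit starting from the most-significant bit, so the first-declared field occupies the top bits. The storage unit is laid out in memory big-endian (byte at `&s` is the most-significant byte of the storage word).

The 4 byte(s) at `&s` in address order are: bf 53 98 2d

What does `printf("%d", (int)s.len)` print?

126

[0]=0xbf [1]=0x53 [2]=0x98 [3]=0x2d (big-endian) → word 0xbf53982d
tag [31+:1] = (word>>31) & 0x1 = 1
len [23+:8] = (word>>23) & 0xff = 126  ←
seq [17+:6] = (word>>17) & 0x3f = 41
addr_hi [6+:11] = (word>>6) & 0x7ff = 1632
opcode [5+:1] = (word>>5) & 0x1 = 1
rsvd [0+:5] = (word>>0) & 0x1f = 13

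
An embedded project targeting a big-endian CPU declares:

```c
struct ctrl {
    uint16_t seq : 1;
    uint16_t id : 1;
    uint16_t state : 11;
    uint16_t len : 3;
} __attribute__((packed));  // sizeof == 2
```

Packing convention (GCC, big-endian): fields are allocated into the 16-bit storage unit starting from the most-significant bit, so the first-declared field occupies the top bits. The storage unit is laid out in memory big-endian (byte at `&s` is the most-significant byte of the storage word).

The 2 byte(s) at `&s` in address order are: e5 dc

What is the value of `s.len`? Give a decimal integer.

[0]=0xe5 [1]=0xdc (big-endian) → word 0xe5dc
seq [15+:1] = (word>>15) & 0x1 = 1
id [14+:1] = (word>>14) & 0x1 = 1
state [3+:11] = (word>>3) & 0x7ff = 1211
len [0+:3] = (word>>0) & 0x7 = 4  ←

4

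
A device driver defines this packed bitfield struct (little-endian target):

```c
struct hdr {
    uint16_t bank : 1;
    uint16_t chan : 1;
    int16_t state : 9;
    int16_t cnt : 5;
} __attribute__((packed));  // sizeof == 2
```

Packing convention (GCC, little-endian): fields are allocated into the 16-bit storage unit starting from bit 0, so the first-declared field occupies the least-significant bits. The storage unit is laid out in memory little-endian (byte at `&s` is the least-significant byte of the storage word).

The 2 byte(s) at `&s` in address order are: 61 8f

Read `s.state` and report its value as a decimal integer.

[0]=0x61 [1]=0x8f (little-endian) → word 0x8f61
bank [0+:1] = (word>>0) & 0x1 = 1
chan [1+:1] = (word>>1) & 0x1 = 0
state [2+:9] = (word>>2) & 0x1ff = 472  ←
cnt [11+:5] = (word>>11) & 0x1f = 17
state signed 9b, MSB=1: 472 - 512 = -40

-40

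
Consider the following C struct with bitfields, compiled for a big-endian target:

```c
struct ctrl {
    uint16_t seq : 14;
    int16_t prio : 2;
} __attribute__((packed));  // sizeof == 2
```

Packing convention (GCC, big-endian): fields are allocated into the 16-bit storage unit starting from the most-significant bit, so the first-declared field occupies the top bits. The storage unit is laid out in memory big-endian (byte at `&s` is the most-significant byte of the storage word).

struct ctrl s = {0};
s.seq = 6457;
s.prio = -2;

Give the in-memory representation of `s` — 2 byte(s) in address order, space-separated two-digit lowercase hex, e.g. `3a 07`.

64 e6

seq (14b) val=6457 bits=0x1939 at bit 2: 0x64e4
prio (2b) val=-2 bits=0x2 at bit 0: 0x64e6
word = 0x64e6 → big-endian bytes:
  [0]=0x64  [1]=0xe6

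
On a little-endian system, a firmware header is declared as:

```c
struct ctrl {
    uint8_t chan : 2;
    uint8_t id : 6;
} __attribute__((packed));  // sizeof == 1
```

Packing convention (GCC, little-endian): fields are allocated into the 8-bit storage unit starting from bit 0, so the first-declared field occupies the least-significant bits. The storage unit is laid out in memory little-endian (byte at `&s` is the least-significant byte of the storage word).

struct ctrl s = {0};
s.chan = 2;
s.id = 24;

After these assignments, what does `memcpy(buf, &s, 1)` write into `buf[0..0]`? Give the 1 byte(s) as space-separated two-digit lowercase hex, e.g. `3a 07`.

62

chan:2 = 2 → 0x2 << 0 → word 0x02
id:6 = 24 → 0x18 << 2 → word 0x62
word = 0x62 → little-endian bytes:
  [0]=0x62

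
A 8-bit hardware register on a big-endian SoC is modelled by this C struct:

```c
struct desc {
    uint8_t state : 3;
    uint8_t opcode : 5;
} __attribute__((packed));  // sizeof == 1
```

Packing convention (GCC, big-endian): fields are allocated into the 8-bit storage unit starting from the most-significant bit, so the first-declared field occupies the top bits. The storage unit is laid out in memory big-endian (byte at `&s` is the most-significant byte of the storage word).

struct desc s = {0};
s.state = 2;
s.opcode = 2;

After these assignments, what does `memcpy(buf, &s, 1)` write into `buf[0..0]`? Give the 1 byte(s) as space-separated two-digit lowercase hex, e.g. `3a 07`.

42

state (3b) val=2 bits=0x2 at bit 5: 0x40
opcode (5b) val=2 bits=0x2 at bit 0: 0x42
word = 0x42 → big-endian bytes:
  [0]=0x42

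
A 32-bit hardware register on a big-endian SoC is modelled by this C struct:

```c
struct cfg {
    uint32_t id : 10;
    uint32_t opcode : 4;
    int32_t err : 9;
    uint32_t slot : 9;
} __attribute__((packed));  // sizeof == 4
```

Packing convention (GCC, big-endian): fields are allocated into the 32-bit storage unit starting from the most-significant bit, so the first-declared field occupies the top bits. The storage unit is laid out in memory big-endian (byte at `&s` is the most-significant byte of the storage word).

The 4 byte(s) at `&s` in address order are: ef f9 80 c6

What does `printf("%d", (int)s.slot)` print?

198

[0]=0xef [1]=0xf9 [2]=0x80 [3]=0xc6 (big-endian) → word 0xeff980c6
id:10 @ bit 22 → (0xeff980c6>>22)&0x3ff = 0x3bf
opcode:4 @ bit 18 → (0xeff980c6>>18)&0xf = 0xe
err:9 @ bit 9 → (0xeff980c6>>9)&0x1ff = 0xc0
slot:9 @ bit 0 → (0xeff980c6>>0)&0x1ff = 0xc6  ←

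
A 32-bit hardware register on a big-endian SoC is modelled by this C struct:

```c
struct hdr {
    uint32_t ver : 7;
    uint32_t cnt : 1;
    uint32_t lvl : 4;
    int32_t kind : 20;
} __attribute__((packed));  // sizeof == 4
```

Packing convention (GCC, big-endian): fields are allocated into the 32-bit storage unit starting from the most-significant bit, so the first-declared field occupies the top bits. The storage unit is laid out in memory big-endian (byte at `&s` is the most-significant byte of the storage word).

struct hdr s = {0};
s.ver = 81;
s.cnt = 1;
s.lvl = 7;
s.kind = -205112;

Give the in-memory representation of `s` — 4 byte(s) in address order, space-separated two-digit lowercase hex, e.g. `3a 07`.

[25+:7] ver=81 & 0x7f = 0x51; word=0xa2000000
[24+:1] cnt=1 & 0x1 = 0x1; word=0xa3000000
[20+:4] lvl=7 & 0xf = 0x7; word=0xa3700000
[0+:20] kind=-205112 & 0xfffff = 0xcdec8; word=0xa37cdec8
word = 0xa37cdec8 → big-endian bytes:
  [0]=0xa3  [1]=0x7c  [2]=0xde  [3]=0xc8

a3 7c de c8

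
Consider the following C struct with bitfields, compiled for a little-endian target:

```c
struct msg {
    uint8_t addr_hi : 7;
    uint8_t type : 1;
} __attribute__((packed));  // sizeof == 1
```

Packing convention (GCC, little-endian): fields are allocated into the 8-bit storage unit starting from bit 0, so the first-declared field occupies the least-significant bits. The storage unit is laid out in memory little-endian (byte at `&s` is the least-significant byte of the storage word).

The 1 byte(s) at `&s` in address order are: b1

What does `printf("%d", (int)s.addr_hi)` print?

[0]=0xb1 (little-endian) → word 0xb1
addr_hi:7 @ bit 0 → (0xb1>>0)&0x7f = 0x31  ←
type:1 @ bit 7 → (0xb1>>7)&0x1 = 0x1

49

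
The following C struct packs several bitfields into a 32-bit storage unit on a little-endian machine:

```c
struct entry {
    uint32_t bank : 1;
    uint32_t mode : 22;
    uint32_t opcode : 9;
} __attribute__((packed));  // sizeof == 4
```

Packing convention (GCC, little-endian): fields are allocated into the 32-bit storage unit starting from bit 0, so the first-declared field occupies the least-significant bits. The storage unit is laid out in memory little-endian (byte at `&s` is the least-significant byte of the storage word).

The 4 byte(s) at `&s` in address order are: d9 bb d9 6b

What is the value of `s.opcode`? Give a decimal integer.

[0]=0xd9 [1]=0xbb [2]=0xd9 [3]=0x6b (little-endian) → word 0x6bd9bbd9
bank [0+:1] = (word>>0) & 0x1 = 1
mode [1+:22] = (word>>1) & 0x3fffff = 2940396
opcode [23+:9] = (word>>23) & 0x1ff = 215  ←

215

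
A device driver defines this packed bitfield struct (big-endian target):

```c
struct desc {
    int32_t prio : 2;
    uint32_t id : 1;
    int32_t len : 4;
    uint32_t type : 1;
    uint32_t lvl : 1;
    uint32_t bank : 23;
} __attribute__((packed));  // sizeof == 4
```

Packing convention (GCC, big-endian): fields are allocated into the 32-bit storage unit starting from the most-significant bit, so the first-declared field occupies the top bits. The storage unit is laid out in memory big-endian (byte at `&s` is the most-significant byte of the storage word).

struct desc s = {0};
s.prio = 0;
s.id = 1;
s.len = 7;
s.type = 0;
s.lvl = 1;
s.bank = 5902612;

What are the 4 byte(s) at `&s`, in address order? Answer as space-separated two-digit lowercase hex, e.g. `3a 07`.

2e da 11 14

prio (2b) val=0 bits=0x0 at bit 30: 0x00000000
id (1b) val=1 bits=0x1 at bit 29: 0x20000000
len (4b) val=7 bits=0x7 at bit 25: 0x2e000000
type (1b) val=0 bits=0x0 at bit 24: 0x2e000000
lvl (1b) val=1 bits=0x1 at bit 23: 0x2e800000
bank (23b) val=5902612 bits=0x5a1114 at bit 0: 0x2eda1114
word = 0x2eda1114 → big-endian bytes:
  [0]=0x2e  [1]=0xda  [2]=0x11  [3]=0x14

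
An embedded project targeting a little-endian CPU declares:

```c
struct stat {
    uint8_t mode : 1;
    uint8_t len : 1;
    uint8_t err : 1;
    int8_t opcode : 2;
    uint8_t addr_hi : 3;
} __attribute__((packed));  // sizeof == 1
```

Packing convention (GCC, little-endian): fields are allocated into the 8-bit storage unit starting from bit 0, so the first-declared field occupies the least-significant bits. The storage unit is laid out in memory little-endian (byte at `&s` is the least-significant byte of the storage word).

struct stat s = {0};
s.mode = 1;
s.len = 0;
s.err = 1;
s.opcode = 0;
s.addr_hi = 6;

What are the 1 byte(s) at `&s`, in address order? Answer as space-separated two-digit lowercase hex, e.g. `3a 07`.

[0+:1] mode=1 & 0x1 = 0x1; word=0x01
[1+:1] len=0 & 0x1 = 0x0; word=0x01
[2+:1] err=1 & 0x1 = 0x1; word=0x05
[3+:2] opcode=0 & 0x3 = 0x0; word=0x05
[5+:3] addr_hi=6 & 0x7 = 0x6; word=0xc5
word = 0xc5 → little-endian bytes:
  [0]=0xc5

c5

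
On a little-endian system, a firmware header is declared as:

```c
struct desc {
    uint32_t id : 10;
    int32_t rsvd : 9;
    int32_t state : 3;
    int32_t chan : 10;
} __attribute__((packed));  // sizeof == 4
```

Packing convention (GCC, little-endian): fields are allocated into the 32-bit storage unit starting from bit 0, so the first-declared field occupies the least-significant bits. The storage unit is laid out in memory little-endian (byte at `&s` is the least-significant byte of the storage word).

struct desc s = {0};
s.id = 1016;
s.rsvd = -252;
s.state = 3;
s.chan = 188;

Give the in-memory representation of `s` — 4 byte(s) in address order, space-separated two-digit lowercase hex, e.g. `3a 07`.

id:10 = 1016 → 0x3f8 << 0 → word 0x000003f8
rsvd:9 = -252 → 0x104 << 10 → word 0x000413f8
state:3 = 3 → 0x3 << 19 → word 0x001c13f8
chan:10 = 188 → 0xbc << 22 → word 0x2f1c13f8
word = 0x2f1c13f8 → little-endian bytes:
  [0]=0xf8  [1]=0x13  [2]=0x1c  [3]=0x2f

f8 13 1c 2f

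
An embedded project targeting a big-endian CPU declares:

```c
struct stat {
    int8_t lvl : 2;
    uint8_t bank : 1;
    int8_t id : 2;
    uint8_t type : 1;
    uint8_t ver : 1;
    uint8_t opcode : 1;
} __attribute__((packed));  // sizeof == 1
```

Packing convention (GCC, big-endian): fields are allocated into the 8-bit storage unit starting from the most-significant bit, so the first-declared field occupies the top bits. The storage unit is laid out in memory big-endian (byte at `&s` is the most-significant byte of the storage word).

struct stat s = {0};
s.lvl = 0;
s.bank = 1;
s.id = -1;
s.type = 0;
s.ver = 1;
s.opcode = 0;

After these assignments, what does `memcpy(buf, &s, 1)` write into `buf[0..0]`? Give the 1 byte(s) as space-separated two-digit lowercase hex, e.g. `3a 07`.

3a

lvl (2b) val=0 bits=0x0 at bit 6: 0x00
bank (1b) val=1 bits=0x1 at bit 5: 0x20
id (2b) val=-1 bits=0x3 at bit 3: 0x38
type (1b) val=0 bits=0x0 at bit 2: 0x38
ver (1b) val=1 bits=0x1 at bit 1: 0x3a
opcode (1b) val=0 bits=0x0 at bit 0: 0x3a
word = 0x3a → big-endian bytes:
  [0]=0x3a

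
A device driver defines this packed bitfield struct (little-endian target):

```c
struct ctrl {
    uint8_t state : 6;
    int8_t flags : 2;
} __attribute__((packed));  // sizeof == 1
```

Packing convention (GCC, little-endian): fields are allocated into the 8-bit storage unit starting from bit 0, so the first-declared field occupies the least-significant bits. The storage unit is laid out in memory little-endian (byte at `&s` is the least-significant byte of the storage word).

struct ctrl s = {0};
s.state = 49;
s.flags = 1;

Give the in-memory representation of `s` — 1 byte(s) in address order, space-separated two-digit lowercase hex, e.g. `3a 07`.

71

state:6 = 49 → 0x31 << 0 → word 0x31
flags:2 = 1 → 0x1 << 6 → word 0x71
word = 0x71 → little-endian bytes:
  [0]=0x71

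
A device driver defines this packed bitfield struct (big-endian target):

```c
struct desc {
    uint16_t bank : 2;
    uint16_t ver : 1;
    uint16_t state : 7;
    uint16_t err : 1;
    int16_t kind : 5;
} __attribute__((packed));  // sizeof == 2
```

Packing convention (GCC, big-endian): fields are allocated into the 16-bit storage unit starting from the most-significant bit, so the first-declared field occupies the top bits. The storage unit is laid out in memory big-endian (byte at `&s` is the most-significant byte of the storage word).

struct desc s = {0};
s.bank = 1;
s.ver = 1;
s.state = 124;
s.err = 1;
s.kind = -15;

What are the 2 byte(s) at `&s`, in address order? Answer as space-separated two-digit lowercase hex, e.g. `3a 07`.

7f 31

[14+:2] bank=1 & 0x3 = 0x1; word=0x4000
[13+:1] ver=1 & 0x1 = 0x1; word=0x6000
[6+:7] state=124 & 0x7f = 0x7c; word=0x7f00
[5+:1] err=1 & 0x1 = 0x1; word=0x7f20
[0+:5] kind=-15 & 0x1f = 0x11; word=0x7f31
word = 0x7f31 → big-endian bytes:
  [0]=0x7f  [1]=0x31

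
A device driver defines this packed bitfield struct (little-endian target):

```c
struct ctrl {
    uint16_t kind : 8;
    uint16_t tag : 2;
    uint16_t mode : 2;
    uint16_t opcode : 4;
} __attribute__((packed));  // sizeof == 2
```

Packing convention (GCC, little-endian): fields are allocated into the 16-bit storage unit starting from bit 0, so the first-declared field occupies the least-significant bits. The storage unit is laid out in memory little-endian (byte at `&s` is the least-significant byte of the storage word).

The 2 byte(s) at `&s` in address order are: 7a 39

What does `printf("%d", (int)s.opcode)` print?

[0]=0x7a [1]=0x39 (little-endian) → word 0x397a
kind:8 @ bit 0 → (0x397a>>0)&0xff = 0x7a
tag:2 @ bit 8 → (0x397a>>8)&0x3 = 0x1
mode:2 @ bit 10 → (0x397a>>10)&0x3 = 0x2
opcode:4 @ bit 12 → (0x397a>>12)&0xf = 0x3  ←

3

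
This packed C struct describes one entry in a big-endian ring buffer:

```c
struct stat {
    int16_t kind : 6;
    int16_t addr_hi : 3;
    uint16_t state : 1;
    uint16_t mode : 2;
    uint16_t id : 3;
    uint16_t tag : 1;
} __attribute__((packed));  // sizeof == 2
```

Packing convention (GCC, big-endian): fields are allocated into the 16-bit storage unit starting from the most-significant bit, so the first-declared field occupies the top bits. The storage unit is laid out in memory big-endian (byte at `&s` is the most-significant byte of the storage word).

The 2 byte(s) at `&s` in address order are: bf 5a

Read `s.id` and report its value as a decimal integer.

5

[0]=0xbf [1]=0x5a (big-endian) → word 0xbf5a
kind [10+:6] = (word>>10) & 0x3f = 47
addr_hi [7+:3] = (word>>7) & 0x7 = 6
state [6+:1] = (word>>6) & 0x1 = 1
mode [4+:2] = (word>>4) & 0x3 = 1
id [1+:3] = (word>>1) & 0x7 = 5  ←
tag [0+:1] = (word>>0) & 0x1 = 0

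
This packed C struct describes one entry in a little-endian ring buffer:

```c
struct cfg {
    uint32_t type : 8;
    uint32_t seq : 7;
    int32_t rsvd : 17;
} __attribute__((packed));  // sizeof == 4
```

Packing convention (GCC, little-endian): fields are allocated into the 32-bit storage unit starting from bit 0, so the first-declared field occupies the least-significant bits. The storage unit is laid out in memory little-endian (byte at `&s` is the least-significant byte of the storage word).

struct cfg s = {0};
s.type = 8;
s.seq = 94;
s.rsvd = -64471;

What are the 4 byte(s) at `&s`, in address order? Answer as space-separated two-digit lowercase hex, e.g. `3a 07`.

type (8b) val=8 bits=0x8 at bit 0: 0x00000008
seq (7b) val=94 bits=0x5e at bit 8: 0x00005e08
rsvd (17b) val=-64471 bits=0x10429 at bit 15: 0x8214de08
word = 0x8214de08 → little-endian bytes:
  [0]=0x08  [1]=0xde  [2]=0x14  [3]=0x82

08 de 14 82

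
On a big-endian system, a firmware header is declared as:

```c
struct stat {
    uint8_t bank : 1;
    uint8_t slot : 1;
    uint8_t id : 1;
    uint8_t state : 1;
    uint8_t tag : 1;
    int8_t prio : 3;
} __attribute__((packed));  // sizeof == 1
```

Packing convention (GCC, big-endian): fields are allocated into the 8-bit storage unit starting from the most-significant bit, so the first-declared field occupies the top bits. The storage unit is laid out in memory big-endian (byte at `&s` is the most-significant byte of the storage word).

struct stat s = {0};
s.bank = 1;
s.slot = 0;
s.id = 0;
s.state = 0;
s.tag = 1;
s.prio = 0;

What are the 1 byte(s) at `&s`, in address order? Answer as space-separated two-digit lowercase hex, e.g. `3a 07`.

bank (1b) val=1 bits=0x1 at bit 7: 0x80
slot (1b) val=0 bits=0x0 at bit 6: 0x80
id (1b) val=0 bits=0x0 at bit 5: 0x80
state (1b) val=0 bits=0x0 at bit 4: 0x80
tag (1b) val=1 bits=0x1 at bit 3: 0x88
prio (3b) val=0 bits=0x0 at bit 0: 0x88
word = 0x88 → big-endian bytes:
  [0]=0x88

88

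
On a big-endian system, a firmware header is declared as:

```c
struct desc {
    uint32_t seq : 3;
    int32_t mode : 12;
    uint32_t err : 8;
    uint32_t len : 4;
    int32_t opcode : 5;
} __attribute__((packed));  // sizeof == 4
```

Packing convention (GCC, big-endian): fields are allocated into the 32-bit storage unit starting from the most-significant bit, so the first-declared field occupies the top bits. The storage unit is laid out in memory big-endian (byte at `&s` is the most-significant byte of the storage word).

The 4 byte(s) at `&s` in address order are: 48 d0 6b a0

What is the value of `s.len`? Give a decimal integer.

[0]=0x48 [1]=0xd0 [2]=0x6b [3]=0xa0 (big-endian) → word 0x48d06ba0
seq:3 @ bit 29 → (0x48d06ba0>>29)&0x7 = 0x2
mode:12 @ bit 17 → (0x48d06ba0>>17)&0xfff = 0x468
err:8 @ bit 9 → (0x48d06ba0>>9)&0xff = 0x35
len:4 @ bit 5 → (0x48d06ba0>>5)&0xf = 0xd  ←
opcode:5 @ bit 0 → (0x48d06ba0>>0)&0x1f = 0x0

13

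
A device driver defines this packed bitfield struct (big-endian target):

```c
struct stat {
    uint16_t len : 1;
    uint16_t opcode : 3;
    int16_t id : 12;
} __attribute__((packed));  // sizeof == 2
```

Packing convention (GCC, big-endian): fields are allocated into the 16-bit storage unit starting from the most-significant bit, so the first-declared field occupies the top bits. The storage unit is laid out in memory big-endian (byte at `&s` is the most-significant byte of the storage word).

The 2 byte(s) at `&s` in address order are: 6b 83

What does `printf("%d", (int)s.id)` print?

-1149

[0]=0x6b [1]=0x83 (big-endian) → word 0x6b83
len [15+:1] = (word>>15) & 0x1 = 0
opcode [12+:3] = (word>>12) & 0x7 = 6
id [0+:12] = (word>>0) & 0xfff = 2947  ←
id signed 12b, MSB=1: 2947 - 4096 = -1149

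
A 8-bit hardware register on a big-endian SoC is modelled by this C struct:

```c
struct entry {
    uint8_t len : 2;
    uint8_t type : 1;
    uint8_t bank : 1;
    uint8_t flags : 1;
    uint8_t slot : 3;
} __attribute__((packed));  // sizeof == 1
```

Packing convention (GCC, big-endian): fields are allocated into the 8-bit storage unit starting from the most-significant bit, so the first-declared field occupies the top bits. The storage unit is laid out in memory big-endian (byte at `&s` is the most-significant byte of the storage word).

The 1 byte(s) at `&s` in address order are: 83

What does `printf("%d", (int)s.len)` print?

[0]=0x83 (big-endian) → word 0x83
len:2 @ bit 6 → (0x83>>6)&0x3 = 0x2  ←
type:1 @ bit 5 → (0x83>>5)&0x1 = 0x0
bank:1 @ bit 4 → (0x83>>4)&0x1 = 0x0
flags:1 @ bit 3 → (0x83>>3)&0x1 = 0x0
slot:3 @ bit 0 → (0x83>>0)&0x7 = 0x3

2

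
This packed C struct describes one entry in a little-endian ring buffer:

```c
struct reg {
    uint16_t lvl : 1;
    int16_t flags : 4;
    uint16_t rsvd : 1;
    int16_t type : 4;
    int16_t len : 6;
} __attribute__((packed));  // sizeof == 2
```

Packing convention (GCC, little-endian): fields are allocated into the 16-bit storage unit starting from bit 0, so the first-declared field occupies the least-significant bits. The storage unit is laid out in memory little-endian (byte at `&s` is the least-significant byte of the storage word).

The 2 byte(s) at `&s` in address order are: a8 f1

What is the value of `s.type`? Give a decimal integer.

[0]=0xa8 [1]=0xf1 (little-endian) → word 0xf1a8
lvl:1 @ bit 0 → (0xf1a8>>0)&0x1 = 0x0
flags:4 @ bit 1 → (0xf1a8>>1)&0xf = 0x4
rsvd:1 @ bit 5 → (0xf1a8>>5)&0x1 = 0x1
type:4 @ bit 6 → (0xf1a8>>6)&0xf = 0x6  ←
len:6 @ bit 10 → (0xf1a8>>10)&0x3f = 0x3c
type signed 4b, MSB=0: value = 6

6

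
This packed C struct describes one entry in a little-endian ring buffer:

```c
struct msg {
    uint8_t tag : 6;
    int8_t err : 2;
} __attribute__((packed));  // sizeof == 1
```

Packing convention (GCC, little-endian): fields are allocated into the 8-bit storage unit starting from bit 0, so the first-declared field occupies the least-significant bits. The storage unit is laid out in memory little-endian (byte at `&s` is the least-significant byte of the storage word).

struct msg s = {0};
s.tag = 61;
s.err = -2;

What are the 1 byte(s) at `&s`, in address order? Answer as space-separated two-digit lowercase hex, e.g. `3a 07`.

[0+:6] tag=61 & 0x3f = 0x3d; word=0x3d
[6+:2] err=-2 & 0x3 = 0x2; word=0xbd
word = 0xbd → little-endian bytes:
  [0]=0xbd

bd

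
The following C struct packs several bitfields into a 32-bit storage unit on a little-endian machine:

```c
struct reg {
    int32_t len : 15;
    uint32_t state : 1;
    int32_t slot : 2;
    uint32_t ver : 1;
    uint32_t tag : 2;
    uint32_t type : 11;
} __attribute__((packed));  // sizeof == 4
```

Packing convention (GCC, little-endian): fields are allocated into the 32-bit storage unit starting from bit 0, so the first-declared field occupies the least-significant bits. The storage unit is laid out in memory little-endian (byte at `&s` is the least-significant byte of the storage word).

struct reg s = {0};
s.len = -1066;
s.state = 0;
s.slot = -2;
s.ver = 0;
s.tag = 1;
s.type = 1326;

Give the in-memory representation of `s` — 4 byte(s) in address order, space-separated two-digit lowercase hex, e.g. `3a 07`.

d6 7b ca a5

len (15b) val=-1066 bits=0x7bd6 at bit 0: 0x00007bd6
state (1b) val=0 bits=0x0 at bit 15: 0x00007bd6
slot (2b) val=-2 bits=0x2 at bit 16: 0x00027bd6
ver (1b) val=0 bits=0x0 at bit 18: 0x00027bd6
tag (2b) val=1 bits=0x1 at bit 19: 0x000a7bd6
type (11b) val=1326 bits=0x52e at bit 21: 0xa5ca7bd6
word = 0xa5ca7bd6 → little-endian bytes:
  [0]=0xd6  [1]=0x7b  [2]=0xca  [3]=0xa5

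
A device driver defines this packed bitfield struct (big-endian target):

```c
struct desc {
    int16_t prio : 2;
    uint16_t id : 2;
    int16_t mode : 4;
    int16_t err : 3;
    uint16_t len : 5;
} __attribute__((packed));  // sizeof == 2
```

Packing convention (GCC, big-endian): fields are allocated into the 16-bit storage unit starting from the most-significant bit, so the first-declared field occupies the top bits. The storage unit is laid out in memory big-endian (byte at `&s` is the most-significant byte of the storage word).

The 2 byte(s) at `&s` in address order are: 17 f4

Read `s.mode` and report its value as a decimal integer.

[0]=0x17 [1]=0xf4 (big-endian) → word 0x17f4
prio [14+:2] = (word>>14) & 0x3 = 0
id [12+:2] = (word>>12) & 0x3 = 1
mode [8+:4] = (word>>8) & 0xf = 7  ←
err [5+:3] = (word>>5) & 0x7 = 7
len [0+:5] = (word>>0) & 0x1f = 20
mode signed 4b, MSB=0: value = 7

7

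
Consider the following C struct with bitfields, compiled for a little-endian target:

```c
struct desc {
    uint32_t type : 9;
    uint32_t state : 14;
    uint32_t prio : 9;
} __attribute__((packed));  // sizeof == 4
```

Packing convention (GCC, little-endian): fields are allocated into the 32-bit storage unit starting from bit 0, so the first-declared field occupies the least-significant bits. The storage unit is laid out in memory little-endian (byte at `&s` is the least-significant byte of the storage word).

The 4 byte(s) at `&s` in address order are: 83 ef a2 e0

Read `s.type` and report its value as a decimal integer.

387

[0]=0x83 [1]=0xef [2]=0xa2 [3]=0xe0 (little-endian) → word 0xe0a2ef83
type [0+:9] = (word>>0) & 0x1ff = 387  ←
state [9+:14] = (word>>9) & 0x3fff = 4471
prio [23+:9] = (word>>23) & 0x1ff = 449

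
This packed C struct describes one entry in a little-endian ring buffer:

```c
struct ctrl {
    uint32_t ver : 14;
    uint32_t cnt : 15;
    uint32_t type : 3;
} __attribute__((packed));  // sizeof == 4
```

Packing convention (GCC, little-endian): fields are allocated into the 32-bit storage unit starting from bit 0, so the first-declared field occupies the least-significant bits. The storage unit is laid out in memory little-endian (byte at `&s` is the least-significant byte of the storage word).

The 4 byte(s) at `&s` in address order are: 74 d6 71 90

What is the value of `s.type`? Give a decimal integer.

4

[0]=0x74 [1]=0xd6 [2]=0x71 [3]=0x90 (little-endian) → word 0x9071d674
ver [0+:14] = (word>>0) & 0x3fff = 5748
cnt [14+:15] = (word>>14) & 0x7fff = 16839
type [29+:3] = (word>>29) & 0x7 = 4  ←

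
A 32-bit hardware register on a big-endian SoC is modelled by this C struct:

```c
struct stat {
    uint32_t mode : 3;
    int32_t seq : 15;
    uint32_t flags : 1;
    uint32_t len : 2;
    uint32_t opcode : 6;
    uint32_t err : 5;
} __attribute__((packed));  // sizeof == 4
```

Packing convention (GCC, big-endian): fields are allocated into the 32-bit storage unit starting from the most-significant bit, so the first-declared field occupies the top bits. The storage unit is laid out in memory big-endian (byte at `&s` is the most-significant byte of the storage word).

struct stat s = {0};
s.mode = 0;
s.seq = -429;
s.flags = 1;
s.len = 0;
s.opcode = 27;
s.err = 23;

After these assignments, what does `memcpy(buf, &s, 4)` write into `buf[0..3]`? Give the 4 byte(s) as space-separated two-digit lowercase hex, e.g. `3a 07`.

[29+:3] mode=0 & 0x7 = 0x0; word=0x00000000
[14+:15] seq=-429 & 0x7fff = 0x7e53; word=0x1f94c000
[13+:1] flags=1 & 0x1 = 0x1; word=0x1f94e000
[11+:2] len=0 & 0x3 = 0x0; word=0x1f94e000
[5+:6] opcode=27 & 0x3f = 0x1b; word=0x1f94e360
[0+:5] err=23 & 0x1f = 0x17; word=0x1f94e377
word = 0x1f94e377 → big-endian bytes:
  [0]=0x1f  [1]=0x94  [2]=0xe3  [3]=0x77

1f 94 e3 77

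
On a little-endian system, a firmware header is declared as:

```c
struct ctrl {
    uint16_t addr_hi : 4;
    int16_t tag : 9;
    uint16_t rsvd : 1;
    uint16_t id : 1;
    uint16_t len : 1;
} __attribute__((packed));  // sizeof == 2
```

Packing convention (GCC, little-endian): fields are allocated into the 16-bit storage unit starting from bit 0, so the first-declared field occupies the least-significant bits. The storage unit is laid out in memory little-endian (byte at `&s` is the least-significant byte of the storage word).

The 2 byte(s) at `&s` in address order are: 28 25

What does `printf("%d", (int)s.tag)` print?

[0]=0x28 [1]=0x25 (little-endian) → word 0x2528
addr_hi [0+:4] = (word>>0) & 0xf = 8
tag [4+:9] = (word>>4) & 0x1ff = 82  ←
rsvd [13+:1] = (word>>13) & 0x1 = 1
id [14+:1] = (word>>14) & 0x1 = 0
len [15+:1] = (word>>15) & 0x1 = 0
tag signed 9b, MSB=0: value = 82

82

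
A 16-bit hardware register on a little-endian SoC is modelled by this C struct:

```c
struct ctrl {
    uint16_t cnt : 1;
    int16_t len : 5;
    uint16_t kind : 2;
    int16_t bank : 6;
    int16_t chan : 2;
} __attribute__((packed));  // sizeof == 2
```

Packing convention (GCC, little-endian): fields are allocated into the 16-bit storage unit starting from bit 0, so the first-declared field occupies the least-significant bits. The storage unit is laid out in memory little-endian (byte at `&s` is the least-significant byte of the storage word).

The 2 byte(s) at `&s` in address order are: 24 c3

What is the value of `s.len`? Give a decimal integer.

[0]=0x24 [1]=0xc3 (little-endian) → word 0xc324
cnt [0+:1] = (word>>0) & 0x1 = 0
len [1+:5] = (word>>1) & 0x1f = 18  ←
kind [6+:2] = (word>>6) & 0x3 = 0
bank [8+:6] = (word>>8) & 0x3f = 3
chan [14+:2] = (word>>14) & 0x3 = 3
len signed 5b, MSB=1: 18 - 32 = -14

-14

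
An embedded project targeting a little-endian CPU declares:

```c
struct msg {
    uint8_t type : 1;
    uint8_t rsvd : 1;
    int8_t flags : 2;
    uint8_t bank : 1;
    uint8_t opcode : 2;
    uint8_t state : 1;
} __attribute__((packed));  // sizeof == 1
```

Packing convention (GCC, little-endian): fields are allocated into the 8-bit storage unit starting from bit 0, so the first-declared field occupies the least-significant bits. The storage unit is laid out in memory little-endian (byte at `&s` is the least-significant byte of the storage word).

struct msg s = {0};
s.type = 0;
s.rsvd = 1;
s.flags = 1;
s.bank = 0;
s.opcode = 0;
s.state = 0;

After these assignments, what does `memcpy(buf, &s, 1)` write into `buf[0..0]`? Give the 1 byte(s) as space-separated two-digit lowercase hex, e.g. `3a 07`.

[0+:1] type=0 & 0x1 = 0x0; word=0x00
[1+:1] rsvd=1 & 0x1 = 0x1; word=0x02
[2+:2] flags=1 & 0x3 = 0x1; word=0x06
[4+:1] bank=0 & 0x1 = 0x0; word=0x06
[5+:2] opcode=0 & 0x3 = 0x0; word=0x06
[7+:1] state=0 & 0x1 = 0x0; word=0x06
word = 0x06 → little-endian bytes:
  [0]=0x06

06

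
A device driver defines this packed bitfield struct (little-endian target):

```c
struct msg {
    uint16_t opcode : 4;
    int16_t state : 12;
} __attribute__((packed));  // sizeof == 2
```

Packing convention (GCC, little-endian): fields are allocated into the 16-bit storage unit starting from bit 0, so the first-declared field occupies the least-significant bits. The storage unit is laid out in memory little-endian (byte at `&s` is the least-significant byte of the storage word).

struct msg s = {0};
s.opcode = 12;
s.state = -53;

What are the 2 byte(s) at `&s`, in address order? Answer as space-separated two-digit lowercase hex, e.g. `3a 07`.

bc fc

opcode (4b) val=12 bits=0xc at bit 0: 0x000c
state (12b) val=-53 bits=0xfcb at bit 4: 0xfcbc
word = 0xfcbc → little-endian bytes:
  [0]=0xbc  [1]=0xfc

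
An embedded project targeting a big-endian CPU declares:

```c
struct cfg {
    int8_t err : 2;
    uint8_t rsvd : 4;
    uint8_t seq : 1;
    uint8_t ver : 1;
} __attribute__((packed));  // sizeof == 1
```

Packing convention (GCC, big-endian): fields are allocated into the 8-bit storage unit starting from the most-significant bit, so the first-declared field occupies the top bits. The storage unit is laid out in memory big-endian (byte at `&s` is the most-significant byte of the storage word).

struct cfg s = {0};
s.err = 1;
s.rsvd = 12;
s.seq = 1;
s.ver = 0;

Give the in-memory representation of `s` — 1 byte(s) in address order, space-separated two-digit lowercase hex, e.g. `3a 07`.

72

err:2 = 1 → 0x1 << 6 → word 0x40
rsvd:4 = 12 → 0xc << 2 → word 0x70
seq:1 = 1 → 0x1 << 1 → word 0x72
ver:1 = 0 → 0x0 << 0 → word 0x72
word = 0x72 → big-endian bytes:
  [0]=0x72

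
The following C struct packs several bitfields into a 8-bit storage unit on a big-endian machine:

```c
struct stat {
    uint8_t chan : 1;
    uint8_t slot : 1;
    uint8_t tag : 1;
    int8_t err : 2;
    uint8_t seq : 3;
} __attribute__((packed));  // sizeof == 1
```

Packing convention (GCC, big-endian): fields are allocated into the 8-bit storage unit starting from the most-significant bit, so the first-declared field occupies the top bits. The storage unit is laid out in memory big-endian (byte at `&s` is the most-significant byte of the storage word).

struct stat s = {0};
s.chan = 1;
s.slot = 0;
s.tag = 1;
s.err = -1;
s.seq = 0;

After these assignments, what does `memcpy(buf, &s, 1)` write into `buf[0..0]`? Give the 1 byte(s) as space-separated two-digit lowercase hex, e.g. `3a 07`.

chan (1b) val=1 bits=0x1 at bit 7: 0x80
slot (1b) val=0 bits=0x0 at bit 6: 0x80
tag (1b) val=1 bits=0x1 at bit 5: 0xa0
err (2b) val=-1 bits=0x3 at bit 3: 0xb8
seq (3b) val=0 bits=0x0 at bit 0: 0xb8
word = 0xb8 → big-endian bytes:
  [0]=0xb8

b8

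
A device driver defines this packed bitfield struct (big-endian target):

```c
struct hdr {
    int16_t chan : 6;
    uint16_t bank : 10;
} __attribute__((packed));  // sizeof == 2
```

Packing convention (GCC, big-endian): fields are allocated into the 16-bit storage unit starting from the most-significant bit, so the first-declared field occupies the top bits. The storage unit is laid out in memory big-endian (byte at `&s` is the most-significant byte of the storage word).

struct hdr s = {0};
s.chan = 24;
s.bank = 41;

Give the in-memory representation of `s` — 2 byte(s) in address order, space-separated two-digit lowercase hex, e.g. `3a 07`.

chan:6 = 24 → 0x18 << 10 → word 0x6000
bank:10 = 41 → 0x29 << 0 → word 0x6029
word = 0x6029 → big-endian bytes:
  [0]=0x60  [1]=0x29

60 29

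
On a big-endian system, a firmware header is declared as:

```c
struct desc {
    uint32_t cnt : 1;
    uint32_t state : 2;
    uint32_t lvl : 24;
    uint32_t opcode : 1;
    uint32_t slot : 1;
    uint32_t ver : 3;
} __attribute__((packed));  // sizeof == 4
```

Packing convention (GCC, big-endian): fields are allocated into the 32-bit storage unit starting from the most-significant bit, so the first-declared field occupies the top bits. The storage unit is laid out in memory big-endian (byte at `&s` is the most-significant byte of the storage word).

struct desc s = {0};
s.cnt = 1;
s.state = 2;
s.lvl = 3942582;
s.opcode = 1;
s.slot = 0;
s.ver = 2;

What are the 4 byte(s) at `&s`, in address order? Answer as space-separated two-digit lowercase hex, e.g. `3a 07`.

cnt:1 = 1 → 0x1 << 31 → word 0x80000000
state:2 = 2 → 0x2 << 29 → word 0xc0000000
lvl:24 = 3942582 → 0x3c28b6 << 5 → word 0xc78516c0
opcode:1 = 1 → 0x1 << 4 → word 0xc78516d0
slot:1 = 0 → 0x0 << 3 → word 0xc78516d0
ver:3 = 2 → 0x2 << 0 → word 0xc78516d2
word = 0xc78516d2 → big-endian bytes:
  [0]=0xc7  [1]=0x85  [2]=0x16  [3]=0xd2

c7 85 16 d2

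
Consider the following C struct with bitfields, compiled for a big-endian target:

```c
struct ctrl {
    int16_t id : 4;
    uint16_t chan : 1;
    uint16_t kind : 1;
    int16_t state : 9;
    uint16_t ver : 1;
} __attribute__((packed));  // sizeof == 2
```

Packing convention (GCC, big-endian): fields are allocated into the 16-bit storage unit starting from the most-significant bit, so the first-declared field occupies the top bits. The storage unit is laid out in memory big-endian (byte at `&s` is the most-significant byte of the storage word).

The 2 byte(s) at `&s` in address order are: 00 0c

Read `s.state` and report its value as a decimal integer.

6

[0]=0x00 [1]=0x0c (big-endian) → word 0x000c
id [12+:4] = (word>>12) & 0xf = 0
chan [11+:1] = (word>>11) & 0x1 = 0
kind [10+:1] = (word>>10) & 0x1 = 0
state [1+:9] = (word>>1) & 0x1ff = 6  ←
ver [0+:1] = (word>>0) & 0x1 = 0
state signed 9b, MSB=0: value = 6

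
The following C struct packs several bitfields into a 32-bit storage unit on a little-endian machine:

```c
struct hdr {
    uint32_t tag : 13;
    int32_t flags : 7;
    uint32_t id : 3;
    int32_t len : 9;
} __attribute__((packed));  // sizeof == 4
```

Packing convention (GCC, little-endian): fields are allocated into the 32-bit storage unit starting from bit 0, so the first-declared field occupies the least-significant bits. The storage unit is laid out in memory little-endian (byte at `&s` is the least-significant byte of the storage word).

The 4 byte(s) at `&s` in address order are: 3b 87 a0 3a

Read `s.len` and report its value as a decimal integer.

117

[0]=0x3b [1]=0x87 [2]=0xa0 [3]=0x3a (little-endian) → word 0x3aa0873b
tag:13 @ bit 0 → (0x3aa0873b>>0)&0x1fff = 0x73b
flags:7 @ bit 13 → (0x3aa0873b>>13)&0x7f = 0x4
id:3 @ bit 20 → (0x3aa0873b>>20)&0x7 = 0x2
len:9 @ bit 23 → (0x3aa0873b>>23)&0x1ff = 0x75  ←
len signed 9b, MSB=0: value = 117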